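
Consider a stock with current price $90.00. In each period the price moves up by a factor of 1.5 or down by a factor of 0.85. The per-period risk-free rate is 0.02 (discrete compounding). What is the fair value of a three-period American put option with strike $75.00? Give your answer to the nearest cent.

Risk-neutral probability p = (1 + 0.02 − 0.85)/(1.5 − 0.85) = 0.1700/0.6500 = 0.2615
Terminal stock prices: S_uuu = 303.8, S_uud = 172.1, S_udd = 97.54, S_ddd = 55.27
Terminal payoffs (K − S): max(-228.8, 0) = 0, max(-97.12, 0) = 0, max(-22.54, 0) = 0, max(19.73, 0) = 19.73
Node uu (S = 202.5): continuation = 1/1.02·[0.2615·0.0000 + 0.7385·0.0000] = 0.0000; exercise value = 0.0000 ≤ continuation, so V_uu = 0.0000
Node ud (S = 114.8): continuation = 1/1.02·[0.2615·0.0000 + 0.7385·0.0000] = 0.0000; exercise value = 0.0000 ≤ continuation, so V_ud = 0.0000
Node dd (S = 65.02): continuation = 1/1.02·[0.2615·0.0000 + 0.7385·19.7288] = 14.2833; exercise value = 9.9750 ≤ continuation, so V_dd = 14.2833
Node u (S = 135): continuation = 1/1.02·[0.2615·0.0000 + 0.7385·0.0000] = 0.0000; exercise value = 0.0000 ≤ continuation, so V_u = 0.0000
Node d (S = 76.5): continuation = 1/1.02·[0.2615·0.0000 + 0.7385·14.2833] = 10.3408; exercise value = 0.0000 ≤ continuation, so V_d = 10.3408
Node 0 (S = 90): continuation = 1/1.02·[0.2615·0.0000 + 0.7385·10.3408] = 7.4866; exercise value = 0.0000 ≤ continuation, so V_0 = 7.4866

$7.49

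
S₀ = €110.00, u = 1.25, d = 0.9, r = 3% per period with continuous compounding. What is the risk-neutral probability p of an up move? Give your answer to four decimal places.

Risk-neutral probability p = (e^0.03 − 0.9)/(1.25 − 0.9) = 0.1305/0.3500 = 0.3727

p = 0.3727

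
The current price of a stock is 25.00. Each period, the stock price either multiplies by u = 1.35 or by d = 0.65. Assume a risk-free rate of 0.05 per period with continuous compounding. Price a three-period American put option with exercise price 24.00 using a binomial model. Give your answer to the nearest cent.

Risk-neutral probability p = (e^0.05 − 0.65)/(1.35 − 0.65) = 0.4013/0.7000 = 0.5732
Terminal stock prices: S_uuu = 61.51, S_uud = 29.62, S_udd = 14.26, S_ddd = 6.866
Terminal payoffs (K − S): max(-37.51, 0) = 0, max(-5.616, 0) = 0, max(9.741, 0) = 9.741, max(17.13, 0) = 17.13
Node uu (S = 45.56): continuation = e^(−0.05)·[0.5732·0.0000 + 0.4268·0.0000] = 0.0000; exercise value = 0.0000 ≤ continuation, so V_uu = 0.0000
Node ud (S = 21.94): continuation = e^(−0.05)·[0.5732·0.0000 + 0.4268·9.7406] = 3.9541; exercise value = 2.0625 ≤ continuation, so V_ud = 3.9541
Node dd (S = 10.56): continuation = e^(−0.05)·[0.5732·9.7406 + 0.4268·17.1344] = 12.2670; exercise value = 13.4375 > continuation, so V_dd = 13.4375 (exercise)
Node u (S = 33.75): continuation = e^(−0.05)·[0.5732·0.0000 + 0.4268·3.9541] = 1.6052; exercise value = 0.0000 ≤ continuation, so V_u = 1.6052
Node d (S = 16.25): continuation = e^(−0.05)·[0.5732·3.9541 + 0.4268·13.4375] = 7.6110; exercise value = 7.7500 > continuation, so V_d = 7.7500 (exercise)
Node 0 (S = 25): continuation = e^(−0.05)·[0.5732·1.6052 + 0.4268·7.7500] = 4.0213; exercise value = 0.0000 ≤ continuation, so V_0 = 4.0213

4.02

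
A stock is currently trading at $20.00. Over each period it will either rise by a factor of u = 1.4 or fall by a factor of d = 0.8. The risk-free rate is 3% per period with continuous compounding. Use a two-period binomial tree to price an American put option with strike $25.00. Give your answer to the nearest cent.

Risk-neutral probability p = (e^0.03 − 0.8)/(1.4 − 0.8) = 0.2305/0.6000 = 0.3841
Terminal stock prices: S_uu = 39.2, S_ud = 22.4, S_dd = 12.8
Terminal payoffs (K − S): max(-14.2, 0) = 0, max(2.6, 0) = 2.6, max(12.2, 0) = 12.2
Node u (S = 28): continuation = e^(−0.03)·[0.3841·0.0000 + 0.6159·2.6000] = 1.5540; exercise value = 0.0000 ≤ continuation, so V_u = 1.5540
Node d (S = 16): continuation = e^(−0.03)·[0.3841·2.6000 + 0.6159·12.2000] = 8.2611; exercise value = 9.0000 > continuation, so V_d = 9.0000 (exercise)
Node 0 (S = 20): continuation = e^(−0.03)·[0.3841·1.5540 + 0.6159·9.0000] = 5.9586; exercise value = 5.0000 ≤ continuation, so V_0 = 5.9586

$5.96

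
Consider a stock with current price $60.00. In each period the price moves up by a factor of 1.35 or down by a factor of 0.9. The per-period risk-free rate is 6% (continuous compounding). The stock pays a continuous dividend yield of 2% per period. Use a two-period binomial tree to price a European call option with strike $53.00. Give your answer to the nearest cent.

Per-period risk-free factor R = e^0.06 = 1.0618; dividend-adjusted growth = e^(0.06−0.02) = 1.0408.
Risk-neutral probability p = (1.0408 − 0.9)/(1.35 − 0.9) = 0.1408/0.4500 = 0.3129
Terminal stock prices: S_uu = 109.4, S_ud = 72.9, S_dd = 48.6
Terminal payoffs (S − K): max(56.35, 0) = 56.35, max(19.9, 0) = 19.9, max(-4.4, 0) = 0
Node u (S = 81): V_u = e^(−0.06)·[0.3129·56.3500 + 0.6871·19.9000] = 29.4826
Node d (S = 54): V_d = e^(−0.06)·[0.3129·19.9000 + 0.6871·0.0000] = 5.8643
Node 0 (S = 60): V_0 = e^(−0.06)·[0.3129·29.4826 + 0.6871·5.8643] = 12.4829

$12.48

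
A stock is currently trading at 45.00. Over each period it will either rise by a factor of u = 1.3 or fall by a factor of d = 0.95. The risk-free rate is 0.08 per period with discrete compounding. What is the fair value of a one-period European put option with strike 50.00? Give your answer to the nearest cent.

4.22

Risk-neutral probability p = (1 + 0.08 − 0.95)/(1.3 − 0.95) = 0.1300/0.3500 = 0.3714
Terminal stock prices: S_u = 58.5, S_d = 42.75
Terminal payoffs (K − S): max(-8.5, 0) = 0, max(7.25, 0) = 7.25
Node 0 (S = 45): V_0 = 1/1.08·[0.3714·0.0000 + 0.6286·7.2500] = 4.2196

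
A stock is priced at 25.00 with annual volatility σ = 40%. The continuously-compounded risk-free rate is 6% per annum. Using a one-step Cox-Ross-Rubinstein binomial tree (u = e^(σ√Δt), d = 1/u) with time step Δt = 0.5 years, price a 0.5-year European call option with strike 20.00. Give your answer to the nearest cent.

6.17

CRR parameters: u = e^(σ√Δt) = e^(0.4·√0.5) = 1.3269, d = 1/u = 0.7536
Per-period rate: rΔt = 0.06·0.5 = 0.03, so R = e^0.03 = 1.0305
Risk-neutral probability p = (e^0.03 − 0.7536)/(1.3269 − 0.7536) = 0.2768/0.5733 = 0.4829
Terminal stock prices: S_u = 33.17, S_d = 18.84
Terminal payoffs (S − K): max(13.17, 0) = 13.17, max(-1.159, 0) = 0
Node 0 (S = 25): V_0 = e^(−0.03)·[0.4829·13.1724 + 0.5171·0.0000] = 6.1727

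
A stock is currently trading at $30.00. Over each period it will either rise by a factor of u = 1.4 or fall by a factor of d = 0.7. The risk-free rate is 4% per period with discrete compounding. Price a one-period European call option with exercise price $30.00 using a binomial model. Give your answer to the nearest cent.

Risk-neutral probability p = (1 + 0.04 − 0.7)/(1.4 − 0.7) = 0.3400/0.7000 = 0.4857
Terminal stock prices: S_u = 42, S_d = 21
Terminal payoffs (S − K): max(12, 0) = 12, max(-9, 0) = 0
Node 0 (S = 30): V_0 = 1/1.04·[0.4857·12.0000 + 0.5143·0.0000] = 5.6044

$5.60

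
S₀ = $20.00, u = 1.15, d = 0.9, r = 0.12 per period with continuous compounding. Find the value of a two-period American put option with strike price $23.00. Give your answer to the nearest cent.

Risk-neutral probability p = (e^0.12 − 0.9)/(1.15 − 0.9) = 0.2275/0.2500 = 0.9100
Terminal stock prices: S_uu = 26.45, S_ud = 20.7, S_dd = 16.2
Terminal payoffs (K − S): max(-3.45, 0) = 0, max(2.3, 0) = 2.3, max(6.8, 0) = 6.8
Node u (S = 23): continuation = e^(−0.12)·[0.9100·0.0000 + 0.0900·2.3000] = 0.1836; exercise value = 0.0000 ≤ continuation, so V_u = 0.1836
Node d (S = 18): continuation = e^(−0.12)·[0.9100·2.3000 + 0.0900·6.8000] = 2.3992; exercise value = 5.0000 > continuation, so V_d = 5.0000 (exercise)
Node 0 (S = 20): continuation = e^(−0.12)·[0.9100·0.1836 + 0.0900·5.0000] = 0.5474; exercise value = 3.0000 > continuation, so V_0 = 3.0000 (exercise)

$3.00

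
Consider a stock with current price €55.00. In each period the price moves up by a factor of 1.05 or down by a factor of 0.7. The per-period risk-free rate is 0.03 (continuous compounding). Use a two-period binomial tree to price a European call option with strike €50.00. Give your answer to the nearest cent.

€8.93

Risk-neutral probability p = (e^0.03 − 0.7)/(1.05 − 0.7) = 0.3305/0.3500 = 0.9442
Terminal stock prices: S_uu = 60.64, S_ud = 40.42, S_dd = 26.95
Terminal payoffs (S − K): max(10.64, 0) = 10.64, max(-9.575, 0) = 0, max(-23.05, 0) = 0
Node u (S = 57.75): V_u = e^(−0.03)·[0.9442·10.6375 + 0.0558·0.0000] = 9.7466
Node d (S = 38.5): V_d = e^(−0.03)·[0.9442·0.0000 + 0.0558·0.0000] = 0.0000
Node 0 (S = 55): V_0 = e^(−0.03)·[0.9442·9.7466 + 0.0558·0.0000] = 8.9304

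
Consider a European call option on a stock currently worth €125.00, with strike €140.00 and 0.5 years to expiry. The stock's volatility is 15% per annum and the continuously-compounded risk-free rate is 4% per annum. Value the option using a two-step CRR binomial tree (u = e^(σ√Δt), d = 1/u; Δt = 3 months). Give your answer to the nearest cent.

CRR parameters: u = e^(σ√Δt) = e^(0.15·√0.25) = 1.0779, d = 1/u = 0.9277
Per-period rate: rΔt = 0.04·0.25 = 0.01, so R = e^0.01 = 1.0101
Risk-neutral probability p = (e^0.01 − 0.9277)/(1.0779 − 0.9277) = 0.0823/0.1501 = 0.5482
Terminal stock prices: S_uu = 145.2, S_ud = 125, S_dd = 107.6
Terminal payoffs (S − K): max(5.229, 0) = 5.229, max(-15, 0) = 0, max(-32.41, 0) = 0
Node u (S = 134.7): V_u = e^(−0.01)·[0.5482·5.2293 + 0.4518·0.0000] = 2.8382
Node d (S = 116): V_d = e^(−0.01)·[0.5482·0.0000 + 0.4518·0.0000] = 0.0000
Node 0 (S = 125): V_0 = e^(−0.01)·[0.5482·2.8382 + 0.4518·0.0000] = 1.5404

€1.54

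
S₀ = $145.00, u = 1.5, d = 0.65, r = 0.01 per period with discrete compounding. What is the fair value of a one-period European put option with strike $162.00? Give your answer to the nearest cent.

$38.67

Risk-neutral probability p = (1 + 0.01 − 0.65)/(1.5 − 0.65) = 0.3600/0.8500 = 0.4235
Terminal stock prices: S_u = 217.5, S_d = 94.25
Terminal payoffs (K − S): max(-55.5, 0) = 0, max(67.75, 0) = 67.75
Node 0 (S = 145): V_0 = 1/1.01·[0.4235·0.0000 + 0.5765·67.7500] = 38.6692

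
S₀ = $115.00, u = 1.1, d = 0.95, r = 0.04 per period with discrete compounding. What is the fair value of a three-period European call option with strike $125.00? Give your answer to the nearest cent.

Risk-neutral probability p = (1 + 0.04 − 0.95)/(1.1 − 0.95) = 0.0900/0.1500 = 0.6000
Terminal stock prices: S_uuu = 153.1, S_uud = 132.2, S_udd = 114.2, S_ddd = 98.6
Terminal payoffs (S − K): max(28.07, 0) = 28.07, max(7.193, 0) = 7.193, max(-10.83, 0) = 0, max(-26.4, 0) = 0
Node uu (S = 139.2): V_uu = 1/1.04·[0.6000·28.0650 + 0.4000·7.1925] = 18.9577
Node ud (S = 120.2): V_ud = 1/1.04·[0.6000·7.1925 + 0.4000·0.0000] = 4.1495
Node dd (S = 103.8): V_dd = 1/1.04·[0.6000·0.0000 + 0.4000·0.0000] = 0.0000
Node u (S = 126.5): V_u = 1/1.04·[0.6000·18.9577 + 0.4000·4.1495] = 12.5331
Node d (S = 109.2): V_d = 1/1.04·[0.6000·4.1495 + 0.4000·0.0000] = 2.3940
Node 0 (S = 115): V_0 = 1/1.04·[0.6000·12.5331 + 0.4000·2.3940] = 8.1514

$8.15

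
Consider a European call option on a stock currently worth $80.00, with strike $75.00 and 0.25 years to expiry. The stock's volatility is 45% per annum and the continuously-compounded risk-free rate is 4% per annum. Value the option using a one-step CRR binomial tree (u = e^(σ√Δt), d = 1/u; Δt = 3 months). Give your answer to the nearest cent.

CRR parameters: u = e^(σ√Δt) = e^(0.45·√0.25) = 1.2523, d = 1/u = 0.7985
Per-period rate: rΔt = 0.04·0.25 = 0.01, so R = e^0.01 = 1.0101
Risk-neutral probability p = (e^0.01 − 0.7985)/(1.2523 − 0.7985) = 0.2115/0.4538 = 0.4661
Terminal stock prices: S_u = 100.2, S_d = 63.88
Terminal payoffs (S − K): max(25.19, 0) = 25.19, max(-11.12, 0) = 0
Node 0 (S = 80): V_0 = e^(−0.01)·[0.4661·25.1858 + 0.5339·0.0000] = 11.6231

$11.62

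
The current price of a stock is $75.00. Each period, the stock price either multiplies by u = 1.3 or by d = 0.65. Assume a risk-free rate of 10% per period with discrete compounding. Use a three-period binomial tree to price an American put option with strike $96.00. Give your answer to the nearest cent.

Risk-neutral probability p = (1 + 0.1 − 0.65)/(1.3 − 0.65) = 0.4500/0.6500 = 0.6923
Terminal stock prices: S_uuu = 164.8, S_uud = 82.39, S_udd = 41.19, S_ddd = 20.6
Terminal payoffs (K − S): max(-68.78, 0) = 0, max(13.61, 0) = 13.61, max(54.81, 0) = 54.81, max(75.4, 0) = 75.4
Node uu (S = 126.8): continuation = 1/1.1·[0.6923·0.0000 + 0.3077·13.6125] = 3.8077; exercise value = 0.0000 ≤ continuation, so V_uu = 3.8077
Node ud (S = 63.38): continuation = 1/1.1·[0.6923·13.6125 + 0.3077·54.8062] = 23.8977; exercise value = 32.6250 > continuation, so V_ud = 32.6250 (exercise)
Node dd (S = 31.69): continuation = 1/1.1·[0.6923·54.8062 + 0.3077·75.4031] = 55.5852; exercise value = 64.3125 > continuation, so V_dd = 64.3125 (exercise)
Node u (S = 97.5): continuation = 1/1.1·[0.6923·3.8077 + 0.3077·32.6250] = 11.5223; exercise value = 0.0000 ≤ continuation, so V_u = 11.5223
Node d (S = 48.75): continuation = 1/1.1·[0.6923·32.6250 + 0.3077·64.3125] = 38.5227; exercise value = 47.2500 > continuation, so V_d = 47.2500 (exercise)
Node 0 (S = 75): continuation = 1/1.1·[0.6923·11.5223 + 0.3077·47.2500] = 20.4686; exercise value = 21.0000 > continuation, so V_0 = 21.0000 (exercise)

$21.00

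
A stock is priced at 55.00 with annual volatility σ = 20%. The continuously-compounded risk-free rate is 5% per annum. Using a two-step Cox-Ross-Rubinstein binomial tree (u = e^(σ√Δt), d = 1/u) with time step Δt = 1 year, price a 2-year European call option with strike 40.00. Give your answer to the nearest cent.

CRR parameters: u = e^(σ√Δt) = e^(0.2·√1) = 1.2214, d = 1/u = 0.8187
Per-period rate: rΔt = 0.05·1 = 0.05, so R = e^0.05 = 1.0513
Risk-neutral probability p = (e^0.05 − 0.8187)/(1.2214 − 0.8187) = 0.2325/0.4027 = 0.5775
Terminal stock prices: S_uu = 82.05, S_ud = 55, S_dd = 36.87
Terminal payoffs (S − K): max(42.05, 0) = 42.05, max(15, 0) = 15, max(-3.132, 0) = 0
Node u (S = 67.18): V_u = e^(−0.05)·[0.5775·42.0504 + 0.4225·15.0000] = 29.1280
Node d (S = 45.03): V_d = e^(−0.05)·[0.5775·15.0000 + 0.4225·0.0000] = 8.2399
Node 0 (S = 55): V_0 = e^(−0.05)·[0.5775·29.1280 + 0.4225·8.2399] = 19.3125

19.31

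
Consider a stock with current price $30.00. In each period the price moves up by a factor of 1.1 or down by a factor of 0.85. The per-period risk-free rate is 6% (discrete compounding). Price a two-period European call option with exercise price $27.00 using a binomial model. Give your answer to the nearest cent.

$6.09

Risk-neutral probability p = (1 + 0.06 − 0.85)/(1.1 − 0.85) = 0.2100/0.2500 = 0.8400
Terminal stock prices: S_uu = 36.3, S_ud = 28.05, S_dd = 21.67
Terminal payoffs (S − K): max(9.3, 0) = 9.3, max(1.05, 0) = 1.05, max(-5.325, 0) = 0
Node u (S = 33): V_u = 1/1.06·[0.8400·9.3000 + 0.1600·1.0500] = 7.5283
Node d (S = 25.5): V_d = 1/1.06·[0.8400·1.0500 + 0.1600·0.0000] = 0.8321
Node 0 (S = 30): V_0 = 1/1.06·[0.8400·7.5283 + 0.1600·0.8321] = 6.0914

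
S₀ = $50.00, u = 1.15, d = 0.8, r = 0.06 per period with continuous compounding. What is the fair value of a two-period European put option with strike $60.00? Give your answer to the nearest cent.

$6.26

Risk-neutral probability p = (e^0.06 − 0.8)/(1.15 − 0.8) = 0.2618/0.3500 = 0.7481
Terminal stock prices: S_uu = 66.12, S_ud = 46, S_dd = 32
Terminal payoffs (K − S): max(-6.125, 0) = 0, max(14, 0) = 14, max(28, 0) = 28
Node u (S = 57.5): V_u = e^(−0.06)·[0.7481·0.0000 + 0.2519·14.0000] = 3.3212
Node d (S = 40): V_d = e^(−0.06)·[0.7481·14.0000 + 0.2519·28.0000] = 16.5059
Node 0 (S = 50): V_0 = e^(−0.06)·[0.7481·3.3212 + 0.2519·16.5059] = 6.2555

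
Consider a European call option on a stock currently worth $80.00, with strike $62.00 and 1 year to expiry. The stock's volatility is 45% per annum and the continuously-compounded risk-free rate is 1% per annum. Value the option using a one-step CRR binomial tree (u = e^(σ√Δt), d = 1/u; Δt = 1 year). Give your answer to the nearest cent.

CRR parameters: u = e^(σ√Δt) = e^(0.45·√1) = 1.5683, d = 1/u = 0.6376
Per-period rate: rΔt = 0.01·1 = 0.01, so R = e^0.01 = 1.0101
Risk-neutral probability p = (e^0.01 − 0.6376)/(1.5683 − 0.6376) = 0.3724/0.9307 = 0.4002
Terminal stock prices: S_u = 125.5, S_d = 51.01
Terminal payoffs (S − K): max(63.46, 0) = 63.46, max(-10.99, 0) = 0
Node 0 (S = 80): V_0 = e^(−0.01)·[0.4002·63.4650 + 0.5998·0.0000] = 25.1434

$25.14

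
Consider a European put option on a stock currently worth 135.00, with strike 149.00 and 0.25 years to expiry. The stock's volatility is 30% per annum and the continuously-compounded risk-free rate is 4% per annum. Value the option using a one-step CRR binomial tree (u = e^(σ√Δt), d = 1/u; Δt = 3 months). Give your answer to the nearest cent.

CRR parameters: u = e^(σ√Δt) = e^(0.3·√0.25) = 1.1618, d = 1/u = 0.8607
Per-period rate: rΔt = 0.04·0.25 = 0.01, so R = e^0.01 = 1.0101
Risk-neutral probability p = (e^0.01 − 0.8607)/(1.1618 − 0.8607) = 0.1493/0.3011 = 0.4959
Terminal stock prices: S_u = 156.8, S_d = 116.2
Terminal payoffs (K − S): max(-7.848, 0) = 0, max(32.8, 0) = 32.8
Node 0 (S = 135): V_0 = e^(−0.01)·[0.4959·0.0000 + 0.5041·32.8044] = 16.3707

16.37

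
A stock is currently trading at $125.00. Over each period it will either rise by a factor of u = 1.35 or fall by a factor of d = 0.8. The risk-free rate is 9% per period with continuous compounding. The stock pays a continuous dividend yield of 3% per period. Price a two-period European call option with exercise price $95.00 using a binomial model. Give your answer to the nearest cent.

$41.81

Per-period risk-free factor R = e^0.09 = 1.0942; dividend-adjusted growth = e^(0.09−0.03) = 1.0618.
Risk-neutral probability p = (1.0618 − 0.8)/(1.35 − 0.8) = 0.2618/0.5500 = 0.4761
Terminal stock prices: S_uu = 227.8, S_ud = 135, S_dd = 80
Terminal payoffs (S − K): max(132.8, 0) = 132.8, max(40, 0) = 40, max(-15, 0) = 0
Node u (S = 168.8): V_u = e^(−0.09)·[0.4761·132.8125 + 0.5239·40.0000] = 76.9392
Node d (S = 100): V_d = e^(−0.09)·[0.4761·40.0000 + 0.5239·0.0000] = 17.4037
Node 0 (S = 125): V_0 = e^(−0.09)·[0.4761·76.9392 + 0.5239·17.4037] = 41.8092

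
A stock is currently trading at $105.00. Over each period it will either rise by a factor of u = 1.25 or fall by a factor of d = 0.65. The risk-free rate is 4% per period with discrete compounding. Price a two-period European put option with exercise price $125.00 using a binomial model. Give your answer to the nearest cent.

Risk-neutral probability p = (1 + 0.04 − 0.65)/(1.25 − 0.65) = 0.3900/0.6000 = 0.6500
Terminal stock prices: S_uu = 164.1, S_ud = 85.31, S_dd = 44.36
Terminal payoffs (K − S): max(-39.06, 0) = 0, max(39.69, 0) = 39.69, max(80.64, 0) = 80.64
Node u (S = 131.2): V_u = 1/1.04·[0.6500·0.0000 + 0.3500·39.6875] = 13.3564
Node d (S = 68.25): V_d = 1/1.04·[0.6500·39.6875 + 0.3500·80.6375] = 51.9423
Node 0 (S = 105): V_0 = 1/1.04·[0.6500·13.3564 + 0.3500·51.9423] = 25.8283

$25.83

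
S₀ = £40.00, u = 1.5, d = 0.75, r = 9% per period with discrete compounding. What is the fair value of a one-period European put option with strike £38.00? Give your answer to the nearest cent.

Risk-neutral probability p = (1 + 0.09 − 0.75)/(1.5 − 0.75) = 0.3400/0.7500 = 0.4533
Terminal stock prices: S_u = 60, S_d = 30
Terminal payoffs (K − S): max(-22, 0) = 0, max(8, 0) = 8
Node 0 (S = 40): V_0 = 1/1.09·[0.4533·0.0000 + 0.5467·8.0000] = 4.0122

£4.01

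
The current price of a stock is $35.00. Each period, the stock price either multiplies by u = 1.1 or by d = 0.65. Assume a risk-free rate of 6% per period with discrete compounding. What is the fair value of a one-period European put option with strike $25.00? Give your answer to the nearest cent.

Risk-neutral probability p = (1 + 0.06 − 0.65)/(1.1 − 0.65) = 0.4100/0.4500 = 0.9111
Terminal stock prices: S_u = 38.5, S_d = 22.75
Terminal payoffs (K − S): max(-13.5, 0) = 0, max(2.25, 0) = 2.25
Node 0 (S = 35): V_0 = 1/1.06·[0.9111·0.0000 + 0.0889·2.2500] = 0.1887

$0.19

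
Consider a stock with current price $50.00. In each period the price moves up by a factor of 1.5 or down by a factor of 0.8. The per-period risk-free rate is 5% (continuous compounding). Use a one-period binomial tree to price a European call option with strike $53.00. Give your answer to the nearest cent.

Risk-neutral probability p = (e^0.05 − 0.8)/(1.5 − 0.8) = 0.2513/0.7000 = 0.3590
Terminal stock prices: S_u = 75, S_d = 40
Terminal payoffs (S − K): max(22, 0) = 22, max(-13, 0) = 0
Node 0 (S = 50): V_0 = e^(−0.05)·[0.3590·22.0000 + 0.6410·0.0000] = 7.5119

$7.51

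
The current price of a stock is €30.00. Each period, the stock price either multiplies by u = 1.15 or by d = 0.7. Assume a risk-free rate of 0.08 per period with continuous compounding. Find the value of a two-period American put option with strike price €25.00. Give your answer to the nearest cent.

€0.64

Risk-neutral probability p = (e^0.08 − 0.7)/(1.15 − 0.7) = 0.3833/0.4500 = 0.8517
Terminal stock prices: S_uu = 39.67, S_ud = 24.15, S_dd = 14.7
Terminal payoffs (K − S): max(-14.67, 0) = 0, max(0.85, 0) = 0.85, max(10.3, 0) = 10.3
Node u (S = 34.5): continuation = e^(−0.08)·[0.8517·0.0000 + 0.1483·0.8500] = 0.1163; exercise value = 0.0000 ≤ continuation, so V_u = 0.1163
Node d (S = 21): continuation = e^(−0.08)·[0.8517·0.8500 + 0.1483·10.3000] = 2.0779; exercise value = 4.0000 > continuation, so V_d = 4.0000 (exercise)
Node 0 (S = 30): continuation = e^(−0.08)·[0.8517·0.1163 + 0.1483·4.0000] = 0.6389; exercise value = 0.0000 ≤ continuation, so V_0 = 0.6389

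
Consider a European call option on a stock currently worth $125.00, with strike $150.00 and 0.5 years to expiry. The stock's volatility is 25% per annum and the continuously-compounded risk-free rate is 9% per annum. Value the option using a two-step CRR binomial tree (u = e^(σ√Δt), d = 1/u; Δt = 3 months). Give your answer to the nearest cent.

CRR parameters: u = e^(σ√Δt) = e^(0.25·√0.25) = 1.1331, d = 1/u = 0.8825
Per-period rate: rΔt = 0.09·0.25 = 0.0225, so R = e^0.0225 = 1.0228
Risk-neutral probability p = (e^0.0225 − 0.8825)/(1.1331 − 0.8825) = 0.1403/0.2507 = 0.5596
Terminal stock prices: S_uu = 160.5, S_ud = 125, S_dd = 97.35
Terminal payoffs (S − K): max(10.5, 0) = 10.5, max(-25, 0) = 0, max(-52.65, 0) = 0
Node u (S = 141.6): V_u = e^(−0.0225)·[0.5596·10.5032 + 0.4404·0.0000] = 5.7465
Node d (S = 110.3): V_d = e^(−0.0225)·[0.5596·0.0000 + 0.4404·0.0000] = 0.0000
Node 0 (S = 125): V_0 = e^(−0.0225)·[0.5596·5.7465 + 0.4404·0.0000] = 3.1441

$3.14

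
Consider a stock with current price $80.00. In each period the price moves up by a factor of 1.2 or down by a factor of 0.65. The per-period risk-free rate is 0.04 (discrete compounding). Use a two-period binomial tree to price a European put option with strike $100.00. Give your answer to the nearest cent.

Risk-neutral probability p = (1 + 0.04 − 0.65)/(1.2 − 0.65) = 0.3900/0.5500 = 0.7091
Terminal stock prices: S_uu = 115.2, S_ud = 62.4, S_dd = 33.8
Terminal payoffs (K − S): max(-15.2, 0) = 0, max(37.6, 0) = 37.6, max(66.2, 0) = 66.2
Node u (S = 96): V_u = 1/1.04·[0.7091·0.0000 + 0.2909·37.6000] = 10.5175
Node d (S = 52): V_d = 1/1.04·[0.7091·37.6000 + 0.2909·66.2000] = 44.1538
Node 0 (S = 80): V_0 = 1/1.04·[0.7091·10.5175 + 0.2909·44.1538] = 19.5217

$19.52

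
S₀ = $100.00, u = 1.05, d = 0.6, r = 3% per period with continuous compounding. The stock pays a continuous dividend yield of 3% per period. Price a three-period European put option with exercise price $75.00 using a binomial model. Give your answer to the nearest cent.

$3.32

Per-period risk-free factor R = e^0.03 = 1.0305; dividend-adjusted growth = e^(0.03−0.03) = 1.0000.
Risk-neutral probability p = (1.0000 − 0.6)/(1.05 − 0.6) = 0.4000/0.4500 = 0.8889
Terminal stock prices: S_uuu = 115.8, S_uud = 66.15, S_udd = 37.8, S_ddd = 21.6
Terminal payoffs (K − S): max(-40.76, 0) = 0, max(8.85, 0) = 8.85, max(37.2, 0) = 37.2, max(53.4, 0) = 53.4
Node uu (S = 110.2): V_uu = e^(−0.03)·[0.8889·0.0000 + 0.1111·8.8500] = 0.9543
Node ud (S = 63): V_ud = e^(−0.03)·[0.8889·8.8500 + 0.1111·37.2000] = 11.6453
Node dd (S = 36): V_dd = e^(−0.03)·[0.8889·37.2000 + 0.1111·53.4000] = 37.8474
Node u (S = 105): V_u = e^(−0.03)·[0.8889·0.9543 + 0.1111·11.6453] = 2.0789
Node d (S = 60): V_d = e^(−0.03)·[0.8889·11.6453 + 0.1111·37.8474] = 14.1265
Node 0 (S = 100): V_0 = e^(−0.03)·[0.8889·2.0789 + 0.1111·14.1265] = 3.3165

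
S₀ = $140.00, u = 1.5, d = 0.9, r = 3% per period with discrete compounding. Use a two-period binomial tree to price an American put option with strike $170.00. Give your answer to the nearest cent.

$33.46

Risk-neutral probability p = (1 + 0.03 − 0.9)/(1.5 − 0.9) = 0.1300/0.6000 = 0.2167
Terminal stock prices: S_uu = 315, S_ud = 189, S_dd = 113.4
Terminal payoffs (K − S): max(-145, 0) = 0, max(-19, 0) = 0, max(56.6, 0) = 56.6
Node u (S = 210): continuation = 1/1.03·[0.2167·0.0000 + 0.7833·0.0000] = 0.0000; exercise value = 0.0000 ≤ continuation, so V_u = 0.0000
Node d (S = 126): continuation = 1/1.03·[0.2167·0.0000 + 0.7833·56.6000] = 43.0453; exercise value = 44.0000 > continuation, so V_d = 44.0000 (exercise)
Node 0 (S = 140): continuation = 1/1.03·[0.2167·0.0000 + 0.7833·44.0000] = 33.4628; exercise value = 30.0000 ≤ continuation, so V_0 = 33.4628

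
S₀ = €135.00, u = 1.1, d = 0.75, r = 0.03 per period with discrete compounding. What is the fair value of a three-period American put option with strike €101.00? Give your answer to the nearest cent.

€1.97

Risk-neutral probability p = (1 + 0.03 − 0.75)/(1.1 − 0.75) = 0.2800/0.3500 = 0.8000
Terminal stock prices: S_uuu = 179.7, S_uud = 122.5, S_udd = 83.53, S_ddd = 56.95
Terminal payoffs (K − S): max(-78.69, 0) = 0, max(-21.51, 0) = 0, max(17.47, 0) = 17.47, max(44.05, 0) = 44.05
Node uu (S = 163.4): continuation = 1/1.03·[0.8000·0.0000 + 0.2000·0.0000] = 0.0000; exercise value = 0.0000 ≤ continuation, so V_uu = 0.0000
Node ud (S = 111.4): continuation = 1/1.03·[0.8000·0.0000 + 0.2000·17.4688] = 3.3920; exercise value = 0.0000 ≤ continuation, so V_ud = 3.3920
Node dd (S = 75.94): continuation = 1/1.03·[0.8000·17.4688 + 0.2000·44.0469] = 22.1208; exercise value = 25.0625 > continuation, so V_dd = 25.0625 (exercise)
Node u (S = 148.5): continuation = 1/1.03·[0.8000·0.0000 + 0.2000·3.3920] = 0.6586; exercise value = 0.0000 ≤ continuation, so V_u = 0.6586
Node d (S = 101.2): continuation = 1/1.03·[0.8000·3.3920 + 0.2000·25.0625] = 7.5011; exercise value = 0.0000 ≤ continuation, so V_d = 7.5011
Node 0 (S = 135): continuation = 1/1.03·[0.8000·0.6586 + 0.2000·7.5011] = 1.9681; exercise value = 0.0000 ≤ continuation, so V_0 = 1.9681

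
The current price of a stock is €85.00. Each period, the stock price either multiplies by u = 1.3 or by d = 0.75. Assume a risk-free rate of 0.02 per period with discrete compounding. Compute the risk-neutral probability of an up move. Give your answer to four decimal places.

Risk-neutral probability p = (1 + 0.02 − 0.75)/(1.3 − 0.75) = 0.2700/0.5500 = 0.4909

p = 0.4909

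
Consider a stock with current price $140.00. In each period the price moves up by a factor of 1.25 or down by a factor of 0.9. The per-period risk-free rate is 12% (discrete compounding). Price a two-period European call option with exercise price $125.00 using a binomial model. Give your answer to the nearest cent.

$41.63

Risk-neutral probability p = (1 + 0.12 − 0.9)/(1.25 − 0.9) = 0.2200/0.3500 = 0.6286
Terminal stock prices: S_uu = 218.8, S_ud = 157.5, S_dd = 113.4
Terminal payoffs (S − K): max(93.75, 0) = 93.75, max(32.5, 0) = 32.5, max(-11.6, 0) = 0
Node u (S = 175): V_u = 1/1.12·[0.6286·93.7500 + 0.3714·32.5000] = 63.3929
Node d (S = 126): V_d = 1/1.12·[0.6286·32.5000 + 0.3714·0.0000] = 18.2398
Node 0 (S = 140): V_0 = 1/1.12·[0.6286·63.3929 + 0.3714·18.2398] = 41.6265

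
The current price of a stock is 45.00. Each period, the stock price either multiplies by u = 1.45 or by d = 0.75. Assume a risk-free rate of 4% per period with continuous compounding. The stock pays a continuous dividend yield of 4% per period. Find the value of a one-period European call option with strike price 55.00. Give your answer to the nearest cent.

Per-period risk-free factor R = e^0.04 = 1.0408; dividend-adjusted growth = e^(0.04−0.04) = 1.0000.
Risk-neutral probability p = (1.0000 − 0.75)/(1.45 − 0.75) = 0.2500/0.7000 = 0.3571
Terminal stock prices: S_u = 65.25, S_d = 33.75
Terminal payoffs (S − K): max(10.25, 0) = 10.25, max(-21.25, 0) = 0
Node 0 (S = 45): V_0 = e^(−0.04)·[0.3571·10.2500 + 0.6429·0.0000] = 3.5172

3.52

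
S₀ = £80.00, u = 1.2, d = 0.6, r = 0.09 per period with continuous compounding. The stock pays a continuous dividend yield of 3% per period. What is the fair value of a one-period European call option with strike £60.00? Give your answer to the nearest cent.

Per-period risk-free factor R = e^0.09 = 1.0942; dividend-adjusted growth = e^(0.09−0.03) = 1.0618.
Risk-neutral probability p = (1.0618 − 0.6)/(1.2 − 0.6) = 0.4618/0.6000 = 0.7697
Terminal stock prices: S_u = 96, S_d = 48
Terminal payoffs (S − K): max(36, 0) = 36, max(-12, 0) = 0
Node 0 (S = 80): V_0 = e^(−0.09)·[0.7697·36.0000 + 0.2303·0.0000] = 25.3252

£25.33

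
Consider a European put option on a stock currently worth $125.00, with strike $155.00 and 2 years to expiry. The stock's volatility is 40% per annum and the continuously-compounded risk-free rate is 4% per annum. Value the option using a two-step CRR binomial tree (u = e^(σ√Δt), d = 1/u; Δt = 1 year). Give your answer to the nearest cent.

$41.21

CRR parameters: u = e^(σ√Δt) = e^(0.4·√1) = 1.4918, d = 1/u = 0.6703
Per-period rate: rΔt = 0.04·1 = 0.04, so R = e^0.04 = 1.0408
Risk-neutral probability p = (e^0.04 − 0.6703)/(1.4918 − 0.6703) = 0.3705/0.8215 = 0.4510
Terminal stock prices: S_uu = 278.2, S_ud = 125, S_dd = 56.17
Terminal payoffs (K − S): max(-123.2, 0) = 0, max(30, 0) = 30, max(98.83, 0) = 98.83
Node u (S = 186.5): V_u = e^(−0.04)·[0.4510·0.0000 + 0.5490·30.0000] = 15.8245
Node d (S = 83.79): V_d = e^(−0.04)·[0.4510·30.0000 + 0.5490·98.8339] = 65.1324
Node 0 (S = 125): V_0 = e^(−0.04)·[0.4510·15.8245 + 0.5490·65.1324] = 41.2130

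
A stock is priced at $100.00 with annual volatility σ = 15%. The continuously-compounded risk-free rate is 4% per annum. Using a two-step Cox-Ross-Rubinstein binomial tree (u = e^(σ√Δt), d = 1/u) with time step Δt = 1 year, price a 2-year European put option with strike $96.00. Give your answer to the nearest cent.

CRR parameters: u = e^(σ√Δt) = e^(0.15·√1) = 1.1618, d = 1/u = 0.8607
Per-period rate: rΔt = 0.04·1 = 0.04, so R = e^0.04 = 1.0408
Risk-neutral probability p = (e^0.04 − 0.8607)/(1.1618 − 0.8607) = 0.1801/0.3011 = 0.5981
Terminal stock prices: S_uu = 135, S_ud = 100, S_dd = 74.08
Terminal payoffs (K − S): max(-38.99, 0) = 0, max(-4, 0) = 0, max(21.92, 0) = 21.92
Node u (S = 116.2): V_u = e^(−0.04)·[0.5981·0.0000 + 0.4019·0.0000] = 0.0000
Node d (S = 86.07): V_d = e^(−0.04)·[0.5981·0.0000 + 0.4019·21.9182] = 8.4636
Node 0 (S = 100): V_0 = e^(−0.04)·[0.5981·0.0000 + 0.4019·8.4636] = 3.2682

$3.27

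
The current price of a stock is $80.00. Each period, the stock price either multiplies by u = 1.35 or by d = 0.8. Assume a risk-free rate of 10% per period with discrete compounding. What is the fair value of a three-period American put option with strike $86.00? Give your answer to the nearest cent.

$10.52

Risk-neutral probability p = (1 + 0.1 − 0.8)/(1.35 − 0.8) = 0.3000/0.5500 = 0.5455
Terminal stock prices: S_uuu = 196.8, S_uud = 116.6, S_udd = 69.12, S_ddd = 40.96
Terminal payoffs (K − S): max(-110.8, 0) = 0, max(-30.64, 0) = 0, max(16.88, 0) = 16.88, max(45.04, 0) = 45.04
Node uu (S = 145.8): continuation = 1/1.1·[0.5455·0.0000 + 0.4545·0.0000] = 0.0000; exercise value = 0.0000 ≤ continuation, so V_uu = 0.0000
Node ud (S = 86.4): continuation = 1/1.1·[0.5455·0.0000 + 0.4545·16.8800] = 6.9752; exercise value = 0.0000 ≤ continuation, so V_ud = 6.9752
Node dd (S = 51.2): continuation = 1/1.1·[0.5455·16.8800 + 0.4545·45.0400] = 26.9818; exercise value = 34.8000 > continuation, so V_dd = 34.8000 (exercise)
Node u (S = 108): continuation = 1/1.1·[0.5455·0.0000 + 0.4545·6.9752] = 2.8823; exercise value = 0.0000 ≤ continuation, so V_u = 2.8823
Node d (S = 64): continuation = 1/1.1·[0.5455·6.9752 + 0.4545·34.8000] = 17.8389; exercise value = 22.0000 > continuation, so V_d = 22.0000 (exercise)
Node 0 (S = 80): continuation = 1/1.1·[0.5455·2.8823 + 0.4545·22.0000] = 10.5202; exercise value = 6.0000 ≤ continuation, so V_0 = 10.5202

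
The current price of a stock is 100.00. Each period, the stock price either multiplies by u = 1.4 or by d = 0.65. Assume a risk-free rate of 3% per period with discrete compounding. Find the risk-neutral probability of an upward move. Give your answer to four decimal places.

p = 0.5067

Risk-neutral probability p = (1 + 0.03 − 0.65)/(1.4 − 0.65) = 0.3800/0.7500 = 0.5067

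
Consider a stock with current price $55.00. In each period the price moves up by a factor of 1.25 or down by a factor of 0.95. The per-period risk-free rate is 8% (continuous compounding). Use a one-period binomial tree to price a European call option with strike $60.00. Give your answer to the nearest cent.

$3.59

Risk-neutral probability p = (e^0.08 − 0.95)/(1.25 − 0.95) = 0.1333/0.3000 = 0.4443
Terminal stock prices: S_u = 68.75, S_d = 52.25
Terminal payoffs (S − K): max(8.75, 0) = 8.75, max(-7.75, 0) = 0
Node 0 (S = 55): V_0 = e^(−0.08)·[0.4443·8.7500 + 0.5557·0.0000] = 3.5887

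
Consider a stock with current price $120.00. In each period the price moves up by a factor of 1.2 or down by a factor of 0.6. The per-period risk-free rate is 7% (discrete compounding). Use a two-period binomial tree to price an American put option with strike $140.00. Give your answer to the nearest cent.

Risk-neutral probability p = (1 + 0.07 − 0.6)/(1.2 − 0.6) = 0.4700/0.6000 = 0.7833
Terminal stock prices: S_uu = 172.8, S_ud = 86.4, S_dd = 43.2
Terminal payoffs (K − S): max(-32.8, 0) = 0, max(53.6, 0) = 53.6, max(96.8, 0) = 96.8
Node u (S = 144): continuation = 1/1.07·[0.7833·0.0000 + 0.2167·53.6000] = 10.8536; exercise value = 0.0000 ≤ continuation, so V_u = 10.8536
Node d (S = 72): continuation = 1/1.07·[0.7833·53.6000 + 0.2167·96.8000] = 58.8411; exercise value = 68.0000 > continuation, so V_d = 68.0000 (exercise)
Node 0 (S = 120): continuation = 1/1.07·[0.7833·10.8536 + 0.2167·68.0000] = 21.7152; exercise value = 20.0000 ≤ continuation, so V_0 = 21.7152

$21.72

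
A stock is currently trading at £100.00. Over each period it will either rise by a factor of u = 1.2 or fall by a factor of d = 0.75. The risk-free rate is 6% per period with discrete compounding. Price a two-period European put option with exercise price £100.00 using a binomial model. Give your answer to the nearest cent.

Risk-neutral probability p = (1 + 0.06 − 0.75)/(1.2 − 0.75) = 0.3100/0.4500 = 0.6889
Terminal stock prices: S_uu = 144, S_ud = 90, S_dd = 56.25
Terminal payoffs (K − S): max(-44, 0) = 0, max(10, 0) = 10, max(43.75, 0) = 43.75
Node u (S = 120): V_u = 1/1.06·[0.6889·0.0000 + 0.3111·10.0000] = 2.9350
Node d (S = 75): V_d = 1/1.06·[0.6889·10.0000 + 0.3111·43.7500] = 19.3396
Node 0 (S = 100): V_0 = 1/1.06·[0.6889·2.9350 + 0.3111·19.3396] = 7.5836

£7.58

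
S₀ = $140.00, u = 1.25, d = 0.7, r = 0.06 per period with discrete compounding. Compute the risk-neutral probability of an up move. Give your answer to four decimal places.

Risk-neutral probability p = (1 + 0.06 − 0.7)/(1.25 − 0.7) = 0.3600/0.5500 = 0.6545

p = 0.6545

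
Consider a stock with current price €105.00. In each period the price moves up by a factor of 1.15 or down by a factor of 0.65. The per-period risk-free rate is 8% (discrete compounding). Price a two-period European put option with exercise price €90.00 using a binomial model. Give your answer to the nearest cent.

Risk-neutral probability p = (1 + 0.08 − 0.65)/(1.15 − 0.65) = 0.4300/0.5000 = 0.8600
Terminal stock prices: S_uu = 138.9, S_ud = 78.49, S_dd = 44.36
Terminal payoffs (K − S): max(-48.86, 0) = 0, max(11.51, 0) = 11.51, max(45.64, 0) = 45.64
Node u (S = 120.7): V_u = 1/1.08·[0.8600·0.0000 + 0.1400·11.5125] = 1.4924
Node d (S = 68.25): V_d = 1/1.08·[0.8600·11.5125 + 0.1400·45.6375] = 15.0833
Node 0 (S = 105): V_0 = 1/1.08·[0.8600·1.4924 + 0.1400·15.0833] = 3.1436

€3.14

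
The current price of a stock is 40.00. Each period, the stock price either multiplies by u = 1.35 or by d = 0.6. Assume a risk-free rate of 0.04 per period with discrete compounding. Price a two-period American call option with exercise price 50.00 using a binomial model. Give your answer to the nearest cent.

Risk-neutral probability p = (1 + 0.04 − 0.6)/(1.35 − 0.6) = 0.4400/0.7500 = 0.5867
Terminal stock prices: S_uu = 72.9, S_ud = 32.4, S_dd = 14.4
Terminal payoffs (S − K): max(22.9, 0) = 22.9, max(-17.6, 0) = 0, max(-35.6, 0) = 0
Node u (S = 54): continuation = 1/1.04·[0.5867·22.9000 + 0.4133·0.0000] = 12.9179; exercise value = 4.0000 ≤ continuation, so V_u = 12.9179
Node d (S = 24): continuation = 1/1.04·[0.5867·0.0000 + 0.4133·0.0000] = 0.0000; exercise value = 0.0000 ≤ continuation, so V_d = 0.0000
Node 0 (S = 40): continuation = 1/1.04·[0.5867·12.9179 + 0.4133·0.0000] = 7.2870; exercise value = 0.0000 ≤ continuation, so V_0 = 7.2870

7.29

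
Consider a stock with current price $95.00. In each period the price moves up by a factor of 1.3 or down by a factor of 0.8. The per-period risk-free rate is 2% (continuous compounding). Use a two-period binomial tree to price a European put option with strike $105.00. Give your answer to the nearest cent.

Risk-neutral probability p = (e^0.02 − 0.8)/(1.3 − 0.8) = 0.2202/0.5000 = 0.4404
Terminal stock prices: S_uu = 160.6, S_ud = 98.8, S_dd = 60.8
Terminal payoffs (K − S): max(-55.55, 0) = 0, max(6.2, 0) = 6.2, max(44.2, 0) = 44.2
Node u (S = 123.5): V_u = e^(−0.02)·[0.4404·0.0000 + 0.5596·6.2000] = 3.4008
Node d (S = 76): V_d = e^(−0.02)·[0.4404·6.2000 + 0.5596·44.2000] = 26.9209
Node 0 (S = 95): V_0 = e^(−0.02)·[0.4404·3.4008 + 0.5596·26.9209] = 16.2346

$16.23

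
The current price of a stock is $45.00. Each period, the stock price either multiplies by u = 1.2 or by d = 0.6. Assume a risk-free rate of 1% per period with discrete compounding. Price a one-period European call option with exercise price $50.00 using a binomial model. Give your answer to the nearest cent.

Risk-neutral probability p = (1 + 0.01 − 0.6)/(1.2 − 0.6) = 0.4100/0.6000 = 0.6833
Terminal stock prices: S_u = 54, S_d = 27
Terminal payoffs (S − K): max(4, 0) = 4, max(-23, 0) = 0
Node 0 (S = 45): V_0 = 1/1.01·[0.6833·4.0000 + 0.3167·0.0000] = 2.7063

$2.71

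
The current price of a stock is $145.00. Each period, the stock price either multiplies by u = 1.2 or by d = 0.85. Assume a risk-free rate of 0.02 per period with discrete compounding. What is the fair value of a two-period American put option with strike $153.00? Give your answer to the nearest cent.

Risk-neutral probability p = (1 + 0.02 − 0.85)/(1.2 − 0.85) = 0.1700/0.3500 = 0.4857
Terminal stock prices: S_uu = 208.8, S_ud = 147.9, S_dd = 104.8
Terminal payoffs (K − S): max(-55.8, 0) = 0, max(5.1, 0) = 5.1, max(48.24, 0) = 48.24
Node u (S = 174): continuation = 1/1.02·[0.4857·0.0000 + 0.5143·5.1000] = 2.5714; exercise value = 0.0000 ≤ continuation, so V_u = 2.5714
Node d (S = 123.2): continuation = 1/1.02·[0.4857·5.1000 + 0.5143·48.2375] = 26.7500; exercise value = 29.7500 > continuation, so V_d = 29.7500 (exercise)
Node 0 (S = 145): continuation = 1/1.02·[0.4857·2.5714 + 0.5143·29.7500] = 16.2245; exercise value = 8.0000 ≤ continuation, so V_0 = 16.2245

$16.22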